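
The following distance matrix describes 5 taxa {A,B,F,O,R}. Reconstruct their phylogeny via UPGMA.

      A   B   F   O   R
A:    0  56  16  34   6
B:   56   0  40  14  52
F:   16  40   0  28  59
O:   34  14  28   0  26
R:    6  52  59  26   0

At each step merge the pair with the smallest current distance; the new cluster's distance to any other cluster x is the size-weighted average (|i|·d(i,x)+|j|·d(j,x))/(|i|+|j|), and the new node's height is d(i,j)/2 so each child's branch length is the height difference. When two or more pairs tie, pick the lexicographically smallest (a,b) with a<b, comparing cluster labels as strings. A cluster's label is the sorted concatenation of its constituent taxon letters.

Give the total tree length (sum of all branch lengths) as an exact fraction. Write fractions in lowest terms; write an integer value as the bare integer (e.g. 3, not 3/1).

135/2

iteration 1: select A,R (d=6); attach at lengths (3, 3); label the merged cluster AR
  updated: d(AR,B)=54, d(AR,F)=75/2, d(AR,O)=30
iteration 2: select B,O (d=14); attach at lengths (7, 7); label the merged cluster BO
  updated: d(AR,BO)=42, d(BO,F)=34
iteration 3: select BO,F (d=34); attach at lengths (10, 17); label the merged cluster BFO
  updated: d(AR,BFO)=81/2
iteration 4: select AR,BFO (d=81/2); attach at lengths (69/4, 13/4); label the merged cluster ABFOR
final tree: ((A:3,R:3):69/4,((B:7,O:7):10,F:17):13/4)
total length: 135/2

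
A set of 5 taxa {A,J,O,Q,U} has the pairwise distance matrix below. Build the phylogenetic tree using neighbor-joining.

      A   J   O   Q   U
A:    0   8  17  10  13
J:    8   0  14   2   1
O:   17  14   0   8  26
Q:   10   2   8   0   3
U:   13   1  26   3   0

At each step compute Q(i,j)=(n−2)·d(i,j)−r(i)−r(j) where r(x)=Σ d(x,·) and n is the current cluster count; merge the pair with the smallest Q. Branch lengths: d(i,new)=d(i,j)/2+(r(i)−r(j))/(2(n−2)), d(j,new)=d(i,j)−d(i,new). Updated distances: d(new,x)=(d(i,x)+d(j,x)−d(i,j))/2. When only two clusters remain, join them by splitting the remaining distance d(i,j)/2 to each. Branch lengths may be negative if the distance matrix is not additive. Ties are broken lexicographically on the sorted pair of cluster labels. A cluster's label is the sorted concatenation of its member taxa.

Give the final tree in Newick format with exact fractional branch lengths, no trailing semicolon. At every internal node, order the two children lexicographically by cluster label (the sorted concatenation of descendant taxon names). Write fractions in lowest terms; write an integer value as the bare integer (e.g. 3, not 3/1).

(((A:51/8,(J:-5/2,U:7/2):29/8):25/8,O:81/8):-17/16,Q:-17/16)

step 1: merge (J,U) at d=1, Q=-65; branch lengths J→-5/2, U→7/2; new cluster JU
  updated: d(A,JU)=10, d(JU,O)=39/2, d(JU,Q)=2
step 2: merge (A,JU) at d=10, Q=-97/2; branch lengths A→51/8, JU→29/8; new cluster AJU
  updated: d(AJU,O)=53/4, d(AJU,Q)=1
step 3: merge (AJU,O) at d=53/4, Q=-89/4; branch lengths AJU→25/8, O→81/8; new cluster AJOU
  updated: d(AJOU,Q)=-17/8
step 4: merge (AJOU,Q) at d=-17/8; branch lengths AJOU→-17/16, Q→-17/16; new cluster AJOQU
final tree: (((A:51/8,(J:-5/2,U:7/2):29/8):25/8,O:81/8):-17/16,Q:-17/16)
total length: 177/8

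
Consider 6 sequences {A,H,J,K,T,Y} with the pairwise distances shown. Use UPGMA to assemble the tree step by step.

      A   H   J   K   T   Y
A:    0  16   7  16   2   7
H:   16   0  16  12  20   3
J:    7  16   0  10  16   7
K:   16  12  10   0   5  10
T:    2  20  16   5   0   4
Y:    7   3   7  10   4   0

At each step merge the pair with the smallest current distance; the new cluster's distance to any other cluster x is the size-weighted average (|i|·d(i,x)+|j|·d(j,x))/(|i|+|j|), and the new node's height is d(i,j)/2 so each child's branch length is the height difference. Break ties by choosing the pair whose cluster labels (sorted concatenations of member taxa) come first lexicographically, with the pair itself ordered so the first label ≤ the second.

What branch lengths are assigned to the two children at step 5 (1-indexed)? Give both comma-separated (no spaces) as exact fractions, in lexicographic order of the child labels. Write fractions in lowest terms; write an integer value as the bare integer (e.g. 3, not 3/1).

1/4,17/4

1. join A+T (d=2) ⇒ AT; edges |A|=1, |T|=1
  updated: d(AT,H)=18, d(AT,J)=23/2, d(AT,K)=21/2, d(AT,Y)=11/2
2. join H+Y (d=3) ⇒ HY; edges |H|=3/2, |Y|=3/2
  updated: d(AT,HY)=47/4, d(HY,J)=23/2, d(HY,K)=11
3. join J+K (d=10) ⇒ JK; edges |J|=5, |K|=5
  updated: d(AT,JK)=11, d(HY,JK)=45/4
4. join AT+JK (d=11) ⇒ AJKT; edges |AT|=9/2, |JK|=1/2
  updated: d(AJKT,HY)=23/2
5. join AJKT+HY (d=23/2) ⇒ AHJKTY; edges |AJKT|=1/4, |HY|=17/4
final tree: (((A:1,T:1):9/2,(J:5,K:5):1/2):1/4,(H:3/2,Y:3/2):17/4)
total length: 49/2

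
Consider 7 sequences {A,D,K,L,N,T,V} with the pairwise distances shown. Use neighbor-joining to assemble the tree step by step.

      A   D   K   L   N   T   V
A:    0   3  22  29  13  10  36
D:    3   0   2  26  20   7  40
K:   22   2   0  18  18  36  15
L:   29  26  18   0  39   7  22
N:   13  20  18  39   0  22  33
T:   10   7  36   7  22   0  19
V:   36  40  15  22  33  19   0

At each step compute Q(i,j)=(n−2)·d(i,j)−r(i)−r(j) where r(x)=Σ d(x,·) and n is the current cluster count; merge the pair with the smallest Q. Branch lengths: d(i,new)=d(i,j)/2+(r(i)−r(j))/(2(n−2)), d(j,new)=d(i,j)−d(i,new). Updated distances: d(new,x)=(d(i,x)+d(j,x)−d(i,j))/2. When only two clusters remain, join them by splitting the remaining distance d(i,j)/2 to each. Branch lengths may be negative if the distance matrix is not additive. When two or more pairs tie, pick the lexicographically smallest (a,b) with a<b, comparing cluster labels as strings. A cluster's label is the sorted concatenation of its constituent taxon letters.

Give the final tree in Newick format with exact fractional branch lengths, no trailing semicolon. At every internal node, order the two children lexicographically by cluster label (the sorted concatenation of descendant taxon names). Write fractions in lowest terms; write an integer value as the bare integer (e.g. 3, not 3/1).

(((A:31/8,N:73/8):63/16,(D:-5/8,K:21/8):69/16):145/32,((L:15/2,T:-1/2):47/16,V:225/16):145/32)

1. join L+T (d=7, Q=-207) ⇒ LT; edges |L|=15/2, |T|=-1/2
  updated: d(A,LT)=16, d(D,LT)=13, d(K,LT)=47/2, d(LT,N)=27, d(LT,V)=17
2. join LT+V (d=17, Q=-339/2) ⇒ LTV; edges |LT|=47/16, |V|=225/16
  updated: d(A,LTV)=35/2, d(D,LTV)=18, d(K,LTV)=43/4, d(LTV,N)=43/2
3. join D+K (d=2, Q=-359/4) ⇒ DK; edges |D|=-5/8, |K|=21/8
  updated: d(A,DK)=23/2, d(DK,LTV)=107/8, d(DK,N)=18
4. join A+N (d=13, Q=-137/2) ⇒ AN; edges |A|=31/8, |N|=73/8
  updated: d(AN,DK)=33/4, d(AN,LTV)=13
5. join AN+DK (d=33/4, Q=-277/8) ⇒ ADKN; edges |AN|=63/16, |DK|=69/16
  updated: d(ADKN,LTV)=145/16
6. join ADKN+LTV (d=145/16) ⇒ ADKLNTV; edges |ADKN|=145/32, |LTV|=145/32
final tree: (((A:31/8,N:73/8):63/16,(D:-5/8,K:21/8):69/16):145/32,((L:15/2,T:-1/2):47/16,V:225/16):145/32)
total length: 901/16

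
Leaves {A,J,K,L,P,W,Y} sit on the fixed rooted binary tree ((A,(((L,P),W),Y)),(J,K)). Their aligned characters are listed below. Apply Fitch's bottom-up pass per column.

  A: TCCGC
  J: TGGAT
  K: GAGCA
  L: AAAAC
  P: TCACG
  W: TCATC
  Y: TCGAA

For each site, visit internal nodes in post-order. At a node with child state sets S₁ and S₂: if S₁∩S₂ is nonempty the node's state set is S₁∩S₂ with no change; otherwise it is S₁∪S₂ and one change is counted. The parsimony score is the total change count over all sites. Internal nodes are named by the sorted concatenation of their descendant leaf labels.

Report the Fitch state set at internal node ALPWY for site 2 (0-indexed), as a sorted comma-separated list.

A,C,G

LP@0: {A} ∪ {T} = {A,T} (union, +1)
LPW@0: {A,T} ∩ {T} = {T} (intersection, +0)
LPWY@0: {T} ∩ {T} = {T} (intersection, +0)
ALPWY@0: {T} ∩ {T} = {T} (intersection, +0)
JK@0: {T} ∪ {G} = {G,T} (union, +1)
AJKLPWY@0: {T} ∩ {G,T} = {T} (intersection, +0)
LP@1: {A} ∪ {C} = {A,C} (union, +1)
LPW@1: {A,C} ∩ {C} = {C} (intersection, +0)
LPWY@1: {C} ∩ {C} = {C} (intersection, +0)
ALPWY@1: {C} ∩ {C} = {C} (intersection, +0)
JK@1: {G} ∪ {A} = {A,G} (union, +1)
AJKLPWY@1: {C} ∪ {A,G} = {A,C,G} (union, +1)
LP@2: {A} ∩ {A} = {A} (intersection, +0)
LPW@2: {A} ∩ {A} = {A} (intersection, +0)
LPWY@2: {A} ∪ {G} = {A,G} (union, +1)
ALPWY@2: {C} ∪ {A,G} = {A,C,G} (union, +1)
JK@2: {G} ∩ {G} = {G} (intersection, +0)
AJKLPWY@2: {A,C,G} ∩ {G} = {G} (intersection, +0)
LP@3: {A} ∪ {C} = {A,C} (union, +1)
LPW@3: {A,C} ∪ {T} = {A,C,T} (union, +1)
LPWY@3: {A,C,T} ∩ {A} = {A} (intersection, +0)
ALPWY@3: {G} ∪ {A} = {A,G} (union, +1)
JK@3: {A} ∪ {C} = {A,C} (union, +1)
AJKLPWY@3: {A,G} ∩ {A,C} = {A} (intersection, +0)
LP@4: {C} ∪ {G} = {C,G} (union, +1)
LPW@4: {C,G} ∩ {C} = {C} (intersection, +0)
LPWY@4: {C} ∪ {A} = {A,C} (union, +1)
ALPWY@4: {C} ∩ {A,C} = {C} (intersection, +0)
JK@4: {T} ∪ {A} = {A,T} (union, +1)
AJKLPWY@4: {C} ∪ {A,T} = {A,C,T} (union, +1)
per-site changes: [2, 3, 2, 4, 4]; total = 15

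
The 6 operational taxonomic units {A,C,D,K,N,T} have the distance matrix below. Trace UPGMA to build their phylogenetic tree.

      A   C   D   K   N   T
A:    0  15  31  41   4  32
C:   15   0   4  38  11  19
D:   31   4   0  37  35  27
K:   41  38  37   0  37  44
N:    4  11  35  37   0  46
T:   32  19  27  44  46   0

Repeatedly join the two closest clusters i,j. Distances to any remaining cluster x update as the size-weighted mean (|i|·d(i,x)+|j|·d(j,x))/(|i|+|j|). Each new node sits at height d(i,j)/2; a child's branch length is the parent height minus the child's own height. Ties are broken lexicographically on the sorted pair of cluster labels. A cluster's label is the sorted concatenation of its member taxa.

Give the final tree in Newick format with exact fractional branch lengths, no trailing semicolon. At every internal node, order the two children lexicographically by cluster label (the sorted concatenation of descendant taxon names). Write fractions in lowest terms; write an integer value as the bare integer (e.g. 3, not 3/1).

1. join A+N (d=4) ⇒ AN; edges |A|=2, |N|=2
  updated: d(AN,C)=13, d(AN,D)=33, d(AN,K)=39, d(AN,T)=39
2. join C+D (d=4) ⇒ CD; edges |C|=2, |D|=2
  updated: d(AN,CD)=23, d(CD,K)=75/2, d(CD,T)=23
3. join AN+CD (d=23) ⇒ ACDN; edges |AN|=19/2, |CD|=19/2
  updated: d(ACDN,K)=153/4, d(ACDN,T)=31
4. join ACDN+T (d=31) ⇒ ACDNT; edges |ACDN|=4, |T|=31/2
  updated: d(ACDNT,K)=197/5
5. join ACDNT+K (d=197/5) ⇒ ACDKNT; edges |ACDNT|=21/5, |K|=197/10
final tree: ((((A:2,N:2):19/2,(C:2,D:2):19/2):4,T:31/2):21/5,K:197/10)
total length: 352/5

((((A:2,N:2):19/2,(C:2,D:2):19/2):4,T:31/2):21/5,K:197/10)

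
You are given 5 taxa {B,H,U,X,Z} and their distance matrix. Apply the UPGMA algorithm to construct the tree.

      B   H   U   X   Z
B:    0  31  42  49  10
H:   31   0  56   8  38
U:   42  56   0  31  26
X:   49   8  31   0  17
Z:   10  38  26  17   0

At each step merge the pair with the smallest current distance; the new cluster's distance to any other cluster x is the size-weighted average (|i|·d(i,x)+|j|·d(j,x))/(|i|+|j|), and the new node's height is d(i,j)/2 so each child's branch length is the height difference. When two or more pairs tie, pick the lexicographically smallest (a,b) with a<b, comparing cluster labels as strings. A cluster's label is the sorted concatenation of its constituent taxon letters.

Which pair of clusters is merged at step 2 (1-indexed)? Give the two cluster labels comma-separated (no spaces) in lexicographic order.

B,Z

1. join H+X (d=8) ⇒ HX; edges |H|=4, |X|=4
  updated: d(B,HX)=40, d(HX,U)=87/2, d(HX,Z)=55/2
2. join B+Z (d=10) ⇒ BZ; edges |B|=5, |Z|=5
  updated: d(BZ,HX)=135/4, d(BZ,U)=34
3. join BZ+HX (d=135/4) ⇒ BHXZ; edges |BZ|=95/8, |HX|=103/8
  updated: d(BHXZ,U)=155/4
4. join BHXZ+U (d=155/4) ⇒ BHUXZ; edges |BHXZ|=5/2, |U|=155/8
final tree: (((B:5,Z:5):95/8,(H:4,X:4):103/8):5/2,U:155/8)
total length: 517/8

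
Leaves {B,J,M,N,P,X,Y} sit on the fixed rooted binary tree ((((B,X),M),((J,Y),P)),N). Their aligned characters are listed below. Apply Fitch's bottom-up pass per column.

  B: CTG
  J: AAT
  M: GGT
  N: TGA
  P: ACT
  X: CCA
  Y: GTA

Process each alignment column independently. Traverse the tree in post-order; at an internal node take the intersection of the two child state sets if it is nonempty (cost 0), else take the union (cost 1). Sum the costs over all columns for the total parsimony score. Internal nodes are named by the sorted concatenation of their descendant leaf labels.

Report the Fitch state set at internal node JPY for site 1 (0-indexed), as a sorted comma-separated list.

BX@0: {C} ∩ {C} = {C} (intersection, +0)
BMX@0: {C} ∪ {G} = {C,G} (union, +1)
JY@0: {A} ∪ {G} = {A,G} (union, +1)
JPY@0: {A,G} ∩ {A} = {A} (intersection, +0)
BJMPXY@0: {C,G} ∪ {A} = {A,C,G} (union, +1)
BJMNPXY@0: {A,C,G} ∪ {T} = {A,C,G,T} (union, +1)
BX@1: {T} ∪ {C} = {C,T} (union, +1)
BMX@1: {C,T} ∪ {G} = {C,G,T} (union, +1)
JY@1: {A} ∪ {T} = {A,T} (union, +1)
JPY@1: {A,T} ∪ {C} = {A,C,T} (union, +1)
BJMPXY@1: {C,G,T} ∩ {A,C,T} = {C,T} (intersection, +0)
BJMNPXY@1: {C,T} ∪ {G} = {C,G,T} (union, +1)
BX@2: {G} ∪ {A} = {A,G} (union, +1)
BMX@2: {A,G} ∪ {T} = {A,G,T} (union, +1)
JY@2: {T} ∪ {A} = {A,T} (union, +1)
JPY@2: {A,T} ∩ {T} = {T} (intersection, +0)
BJMPXY@2: {A,G,T} ∩ {T} = {T} (intersection, +0)
BJMNPXY@2: {T} ∪ {A} = {A,T} (union, +1)
per-site changes: [4, 5, 4]; total = 13

A,C,T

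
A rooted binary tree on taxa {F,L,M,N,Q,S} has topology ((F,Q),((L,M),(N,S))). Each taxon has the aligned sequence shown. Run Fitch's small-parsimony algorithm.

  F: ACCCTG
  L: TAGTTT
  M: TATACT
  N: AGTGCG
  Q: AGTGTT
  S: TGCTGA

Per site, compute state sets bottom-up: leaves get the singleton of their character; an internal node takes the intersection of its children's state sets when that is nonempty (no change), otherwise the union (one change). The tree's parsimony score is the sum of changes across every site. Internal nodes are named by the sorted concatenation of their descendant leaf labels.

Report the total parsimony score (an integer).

17

FQ@0: {A} ∩ {A} = {A} (intersection, +0)
LM@0: {T} ∩ {T} = {T} (intersection, +0)
NS@0: {A} ∪ {T} = {A,T} (union, +1)
LMNS@0: {T} ∩ {A,T} = {T} (intersection, +0)
FLMNQS@0: {A} ∪ {T} = {A,T} (union, +1)
FQ@1: {C} ∪ {G} = {C,G} (union, +1)
LM@1: {A} ∩ {A} = {A} (intersection, +0)
NS@1: {G} ∩ {G} = {G} (intersection, +0)
LMNS@1: {A} ∪ {G} = {A,G} (union, +1)
FLMNQS@1: {C,G} ∩ {A,G} = {G} (intersection, +0)
FQ@2: {C} ∪ {T} = {C,T} (union, +1)
LM@2: {G} ∪ {T} = {G,T} (union, +1)
NS@2: {T} ∪ {C} = {C,T} (union, +1)
LMNS@2: {G,T} ∩ {C,T} = {T} (intersection, +0)
FLMNQS@2: {C,T} ∩ {T} = {T} (intersection, +0)
FQ@3: {C} ∪ {G} = {C,G} (union, +1)
LM@3: {T} ∪ {A} = {A,T} (union, +1)
NS@3: {G} ∪ {T} = {G,T} (union, +1)
LMNS@3: {A,T} ∩ {G,T} = {T} (intersection, +0)
FLMNQS@3: {C,G} ∪ {T} = {C,G,T} (union, +1)
FQ@4: {T} ∩ {T} = {T} (intersection, +0)
LM@4: {T} ∪ {C} = {C,T} (union, +1)
NS@4: {C} ∪ {G} = {C,G} (union, +1)
LMNS@4: {C,T} ∩ {C,G} = {C} (intersection, +0)
FLMNQS@4: {T} ∪ {C} = {C,T} (union, +1)
FQ@5: {G} ∪ {T} = {G,T} (union, +1)
LM@5: {T} ∩ {T} = {T} (intersection, +0)
NS@5: {G} ∪ {A} = {A,G} (union, +1)
LMNS@5: {T} ∪ {A,G} = {A,G,T} (union, +1)
FLMNQS@5: {G,T} ∩ {A,G,T} = {G,T} (intersection, +0)
per-site changes: [2, 2, 3, 4, 3, 3]; total = 17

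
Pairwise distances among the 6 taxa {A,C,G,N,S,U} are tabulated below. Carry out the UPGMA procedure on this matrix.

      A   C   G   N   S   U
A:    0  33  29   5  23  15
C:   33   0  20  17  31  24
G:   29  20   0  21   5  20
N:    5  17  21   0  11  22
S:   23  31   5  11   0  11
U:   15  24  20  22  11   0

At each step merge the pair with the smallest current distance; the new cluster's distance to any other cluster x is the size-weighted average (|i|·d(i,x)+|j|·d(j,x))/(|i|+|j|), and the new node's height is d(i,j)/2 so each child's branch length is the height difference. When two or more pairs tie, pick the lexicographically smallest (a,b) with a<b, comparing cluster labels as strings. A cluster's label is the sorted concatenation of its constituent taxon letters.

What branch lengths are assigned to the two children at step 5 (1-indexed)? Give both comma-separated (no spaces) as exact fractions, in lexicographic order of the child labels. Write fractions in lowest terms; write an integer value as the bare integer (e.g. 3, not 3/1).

1. join A+N (d=5) ⇒ AN; edges |A|=5/2, |N|=5/2
  updated: d(AN,C)=25, d(AN,G)=25, d(AN,S)=17, d(AN,U)=37/2
2. join G+S (d=5) ⇒ GS; edges |G|=5/2, |S|=5/2
  updated: d(AN,GS)=21, d(C,GS)=51/2, d(GS,U)=31/2
3. join GS+U (d=31/2) ⇒ GSU; edges |GS|=21/4, |U|=31/4
  updated: d(AN,GSU)=121/6, d(C,GSU)=25
4. join AN+GSU (d=121/6) ⇒ AGNSU; edges |AN|=91/12, |GSU|=7/3
  updated: d(AGNSU,C)=25
5. join AGNSU+C (d=25) ⇒ ACGNSU; edges |AGNSU|=29/12, |C|=25/2
final tree: (((A:5/2,N:5/2):91/12,((G:5/2,S:5/2):21/4,U:31/4):7/3):29/12,C:25/2)
total length: 287/6

29/12,25/2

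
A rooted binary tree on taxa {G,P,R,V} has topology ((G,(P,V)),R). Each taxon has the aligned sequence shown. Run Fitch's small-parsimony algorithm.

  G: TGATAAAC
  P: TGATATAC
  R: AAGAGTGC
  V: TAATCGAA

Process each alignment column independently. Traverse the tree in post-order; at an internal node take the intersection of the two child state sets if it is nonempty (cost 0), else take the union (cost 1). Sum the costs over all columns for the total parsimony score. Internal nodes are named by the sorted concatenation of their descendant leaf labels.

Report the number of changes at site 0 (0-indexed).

PV@0: {T} ∩ {T} = {T} (intersection, +0)
GPV@0: {T} ∩ {T} = {T} (intersection, +0)
GPRV@0: {T} ∪ {A} = {A,T} (union, +1)
PV@1: {G} ∪ {A} = {A,G} (union, +1)
GPV@1: {G} ∩ {A,G} = {G} (intersection, +0)
GPRV@1: {G} ∪ {A} = {A,G} (union, +1)
PV@2: {A} ∩ {A} = {A} (intersection, +0)
GPV@2: {A} ∩ {A} = {A} (intersection, +0)
GPRV@2: {A} ∪ {G} = {A,G} (union, +1)
PV@3: {T} ∩ {T} = {T} (intersection, +0)
GPV@3: {T} ∩ {T} = {T} (intersection, +0)
GPRV@3: {T} ∪ {A} = {A,T} (union, +1)
PV@4: {A} ∪ {C} = {A,C} (union, +1)
GPV@4: {A} ∩ {A,C} = {A} (intersection, +0)
GPRV@4: {A} ∪ {G} = {A,G} (union, +1)
PV@5: {T} ∪ {G} = {G,T} (union, +1)
GPV@5: {A} ∪ {G,T} = {A,G,T} (union, +1)
GPRV@5: {A,G,T} ∩ {T} = {T} (intersection, +0)
PV@6: {A} ∩ {A} = {A} (intersection, +0)
GPV@6: {A} ∩ {A} = {A} (intersection, +0)
GPRV@6: {A} ∪ {G} = {A,G} (union, +1)
PV@7: {C} ∪ {A} = {A,C} (union, +1)
GPV@7: {C} ∩ {A,C} = {C} (intersection, +0)
GPRV@7: {C} ∩ {C} = {C} (intersection, +0)
per-site changes: [1, 2, 1, 1, 2, 2, 1, 1]; total = 11

1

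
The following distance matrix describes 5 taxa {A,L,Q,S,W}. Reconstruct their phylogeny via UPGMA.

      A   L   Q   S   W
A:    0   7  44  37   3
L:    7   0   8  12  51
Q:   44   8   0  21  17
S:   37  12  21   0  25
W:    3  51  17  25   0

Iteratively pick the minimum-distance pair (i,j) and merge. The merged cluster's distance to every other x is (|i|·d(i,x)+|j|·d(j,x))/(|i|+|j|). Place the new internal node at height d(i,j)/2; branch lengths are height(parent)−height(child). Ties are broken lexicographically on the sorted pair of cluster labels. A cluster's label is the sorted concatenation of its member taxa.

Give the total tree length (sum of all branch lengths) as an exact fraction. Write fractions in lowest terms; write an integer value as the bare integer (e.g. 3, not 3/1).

527/12

iteration 1: select A,W (d=3); attach at lengths (3/2, 3/2); label the merged cluster AW
  updated: d(AW,L)=29, d(AW,Q)=61/2, d(AW,S)=31
iteration 2: select L,Q (d=8); attach at lengths (4, 4); label the merged cluster LQ
  updated: d(AW,LQ)=119/4, d(LQ,S)=33/2
iteration 3: select LQ,S (d=33/2); attach at lengths (17/4, 33/4); label the merged cluster LQS
  updated: d(AW,LQS)=181/6
iteration 4: select AW,LQS (d=181/6); attach at lengths (163/12, 41/6); label the merged cluster ALQSW
final tree: ((A:3/2,W:3/2):163/12,((L:4,Q:4):17/4,S:33/4):41/6)
total length: 527/12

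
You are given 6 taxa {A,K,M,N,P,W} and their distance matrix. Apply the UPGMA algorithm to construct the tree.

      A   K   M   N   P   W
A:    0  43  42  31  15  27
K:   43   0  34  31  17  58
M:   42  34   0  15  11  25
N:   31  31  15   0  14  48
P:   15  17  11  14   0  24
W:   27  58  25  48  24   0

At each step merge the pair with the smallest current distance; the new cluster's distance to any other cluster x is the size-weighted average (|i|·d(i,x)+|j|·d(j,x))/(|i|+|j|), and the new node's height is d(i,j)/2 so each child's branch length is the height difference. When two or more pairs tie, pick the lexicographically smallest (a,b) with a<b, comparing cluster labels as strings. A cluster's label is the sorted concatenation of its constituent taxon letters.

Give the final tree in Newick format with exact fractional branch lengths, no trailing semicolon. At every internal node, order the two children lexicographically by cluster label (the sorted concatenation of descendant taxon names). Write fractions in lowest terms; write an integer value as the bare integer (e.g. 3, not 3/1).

iteration 1: select M,P (d=11); attach at lengths (11/2, 11/2); label the merged cluster MP
  updated: d(A,MP)=57/2, d(K,MP)=51/2, d(MP,N)=29/2, d(MP,W)=49/2
iteration 2: select MP,N (d=29/2); attach at lengths (7/4, 29/4); label the merged cluster MNP
  updated: d(A,MNP)=88/3, d(K,MNP)=82/3, d(MNP,W)=97/3
iteration 3: select A,W (d=27); attach at lengths (27/2, 27/2); label the merged cluster AW
  updated: d(AW,K)=101/2, d(AW,MNP)=185/6
iteration 4: select K,MNP (d=82/3); attach at lengths (41/3, 77/12); label the merged cluster KMNP
  updated: d(AW,KMNP)=143/4
iteration 5: select AW,KMNP (d=143/4); attach at lengths (35/8, 101/24); label the merged cluster AKMNPW
final tree: ((A:27/2,W:27/2):35/8,(K:41/3,((M:11/2,P:11/2):7/4,N:29/4):77/12):101/24)
total length: 227/3

((A:27/2,W:27/2):35/8,(K:41/3,((M:11/2,P:11/2):7/4,N:29/4):77/12):101/24)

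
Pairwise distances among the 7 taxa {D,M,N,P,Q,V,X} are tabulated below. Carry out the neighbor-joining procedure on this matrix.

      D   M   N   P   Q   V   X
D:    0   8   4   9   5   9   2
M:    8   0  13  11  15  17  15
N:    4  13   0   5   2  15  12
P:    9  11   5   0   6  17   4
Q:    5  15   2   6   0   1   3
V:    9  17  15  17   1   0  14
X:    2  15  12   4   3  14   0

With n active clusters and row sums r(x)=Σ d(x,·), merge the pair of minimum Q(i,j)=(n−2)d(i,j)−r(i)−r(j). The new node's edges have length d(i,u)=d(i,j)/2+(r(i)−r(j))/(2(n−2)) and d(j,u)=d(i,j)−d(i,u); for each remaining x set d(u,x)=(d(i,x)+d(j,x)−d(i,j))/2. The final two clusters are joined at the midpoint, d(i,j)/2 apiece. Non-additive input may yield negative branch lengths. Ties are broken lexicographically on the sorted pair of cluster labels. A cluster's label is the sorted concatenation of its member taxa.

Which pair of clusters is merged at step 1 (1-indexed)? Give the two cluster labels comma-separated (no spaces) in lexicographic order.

Q,V

iteration 1: select Q,V (d=1, Q=-100); attach at lengths (-18/5, 23/5); label the merged cluster QV
  updated: d(D,QV)=13/2, d(M,QV)=31/2, d(N,QV)=8, d(P,QV)=11, d(QV,X)=8
iteration 2: select P,X (d=4, Q=-65); attach at lengths (15/8, 17/8); label the merged cluster PX
  updated: d(D,PX)=7/2, d(M,PX)=11, d(N,PX)=13/2, d(PX,QV)=15/2
iteration 3: select D,M (d=8, Q=-91/2); attach at lengths (-1/4, 33/4); label the merged cluster DM
  updated: d(DM,N)=9/2, d(DM,PX)=13/4, d(DM,QV)=7
iteration 4: select DM,PX (d=13/4, Q=-51/2); attach at lengths (1, 9/4); label the merged cluster DMPX
  updated: d(DMPX,N)=31/8, d(DMPX,QV)=45/8
iteration 5: select DMPX,N (d=31/8, Q=-35/2); attach at lengths (3/4, 25/8); label the merged cluster DMNPX
  updated: d(DMNPX,QV)=39/8
iteration 6: select DMNPX,QV (d=39/8); attach at lengths (39/16, 39/16); label the merged cluster DMNPQVX
final tree: ((((D:-1/4,M:33/4):1,(P:15/8,X:17/8):9/4):3/4,N:25/8):39/16,(Q:-18/5,V:23/5):39/16)
total length: 25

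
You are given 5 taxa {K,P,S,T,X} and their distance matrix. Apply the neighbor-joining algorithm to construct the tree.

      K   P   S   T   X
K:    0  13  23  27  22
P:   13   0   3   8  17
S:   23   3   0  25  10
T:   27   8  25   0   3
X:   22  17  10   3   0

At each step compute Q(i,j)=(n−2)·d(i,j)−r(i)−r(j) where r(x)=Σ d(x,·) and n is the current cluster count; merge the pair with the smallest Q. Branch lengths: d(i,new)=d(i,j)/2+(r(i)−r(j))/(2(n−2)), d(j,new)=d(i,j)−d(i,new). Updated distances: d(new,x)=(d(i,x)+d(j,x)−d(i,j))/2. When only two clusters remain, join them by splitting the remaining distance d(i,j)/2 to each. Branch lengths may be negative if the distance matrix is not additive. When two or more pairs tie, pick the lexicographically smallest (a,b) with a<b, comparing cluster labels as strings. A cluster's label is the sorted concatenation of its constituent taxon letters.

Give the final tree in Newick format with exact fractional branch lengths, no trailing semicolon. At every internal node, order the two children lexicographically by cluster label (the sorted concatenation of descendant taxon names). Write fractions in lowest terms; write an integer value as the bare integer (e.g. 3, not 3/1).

(((K:55/4,(T:10/3,X:-1/3):37/4):11/4,P:-9/4):21/8,S:21/8)

1. join T+X (d=3, Q=-106) ⇒ TX; edges |T|=10/3, |X|=-1/3
  updated: d(K,TX)=23, d(P,TX)=11, d(S,TX)=16
2. join K+TX (d=23, Q=-63) ⇒ KTX; edges |K|=55/4, |TX|=37/4
  updated: d(KTX,P)=1/2, d(KTX,S)=8
3. join KTX+P (d=1/2, Q=-23/2) ⇒ KPTX; edges |KTX|=11/4, |P|=-9/4
  updated: d(KPTX,S)=21/4
4. join KPTX+S (d=21/4) ⇒ KPSTX; edges |KPTX|=21/8, |S|=21/8
final tree: (((K:55/4,(T:10/3,X:-1/3):37/4):11/4,P:-9/4):21/8,S:21/8)
total length: 127/4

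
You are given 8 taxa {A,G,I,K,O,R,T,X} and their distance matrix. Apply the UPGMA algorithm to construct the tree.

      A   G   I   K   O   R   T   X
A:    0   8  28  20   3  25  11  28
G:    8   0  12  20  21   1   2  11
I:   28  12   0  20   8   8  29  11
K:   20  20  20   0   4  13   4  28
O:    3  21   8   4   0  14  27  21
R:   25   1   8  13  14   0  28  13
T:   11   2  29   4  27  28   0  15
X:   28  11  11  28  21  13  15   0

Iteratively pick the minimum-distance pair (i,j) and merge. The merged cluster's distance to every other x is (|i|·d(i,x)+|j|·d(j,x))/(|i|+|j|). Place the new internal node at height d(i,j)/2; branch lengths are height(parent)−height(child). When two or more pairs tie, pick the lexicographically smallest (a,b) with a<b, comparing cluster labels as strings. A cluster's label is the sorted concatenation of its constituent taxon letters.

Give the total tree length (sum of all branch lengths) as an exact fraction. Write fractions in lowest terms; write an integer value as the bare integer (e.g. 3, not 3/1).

step 1: merge (G,R) at d=1; branch lengths G→1/2, R→1/2; new cluster GR
  updated: d(A,GR)=33/2, d(GR,I)=10, d(GR,K)=33/2, d(GR,O)=35/2, d(GR,T)=15, d(GR,X)=12
step 2: merge (A,O) at d=3; branch lengths A→3/2, O→3/2; new cluster AO
  updated: d(AO,GR)=17, d(AO,I)=18, d(AO,K)=12, d(AO,T)=19, d(AO,X)=49/2
step 3: merge (K,T) at d=4; branch lengths K→2, T→2; new cluster KT
  updated: d(AO,KT)=31/2, d(GR,KT)=63/4, d(I,KT)=49/2, d(KT,X)=43/2
step 4: merge (GR,I) at d=10; branch lengths GR→9/2, I→5; new cluster GIR
  updated: d(AO,GIR)=52/3, d(GIR,KT)=56/3, d(GIR,X)=35/3
step 5: merge (GIR,X) at d=35/3; branch lengths GIR→5/6, X→35/6; new cluster GIRX
  updated: d(AO,GIRX)=153/8, d(GIRX,KT)=155/8
step 6: merge (AO,KT) at d=31/2; branch lengths AO→25/4, KT→23/4; new cluster AKOT
  updated: d(AKOT,GIRX)=77/4
step 7: merge (AKOT,GIRX) at d=77/4; branch lengths AKOT→15/8, GIRX→91/24; new cluster AGIKORTX
final tree: (((A:3/2,O:3/2):25/4,(K:2,T:2):23/4):15/8,(((G:1/2,R:1/2):9/2,I:5):5/6,X:35/6):91/24)
total length: 251/6

251/6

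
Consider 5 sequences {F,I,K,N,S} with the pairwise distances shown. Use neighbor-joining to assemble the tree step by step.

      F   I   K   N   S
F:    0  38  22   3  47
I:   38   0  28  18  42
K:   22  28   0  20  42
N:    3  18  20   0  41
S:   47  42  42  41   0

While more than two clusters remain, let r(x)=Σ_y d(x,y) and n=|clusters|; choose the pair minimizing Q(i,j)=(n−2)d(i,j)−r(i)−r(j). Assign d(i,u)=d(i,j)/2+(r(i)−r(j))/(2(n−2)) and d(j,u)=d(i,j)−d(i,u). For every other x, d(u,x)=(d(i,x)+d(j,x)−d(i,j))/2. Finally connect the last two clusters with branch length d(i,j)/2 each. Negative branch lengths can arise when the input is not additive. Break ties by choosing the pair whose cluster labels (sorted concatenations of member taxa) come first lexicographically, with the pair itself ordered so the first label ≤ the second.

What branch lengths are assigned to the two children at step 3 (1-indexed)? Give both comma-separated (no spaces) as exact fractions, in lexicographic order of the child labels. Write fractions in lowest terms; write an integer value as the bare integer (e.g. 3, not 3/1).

iteration 1: select F,N (d=3, Q=-183); attach at lengths (37/6, -19/6); label the merged cluster FN
  updated: d(FN,I)=53/2, d(FN,K)=39/2, d(FN,S)=85/2
iteration 2: select FN,K (d=39/2, Q=-139); attach at lengths (19/2, 10); label the merged cluster FKN
  updated: d(FKN,I)=35/2, d(FKN,S)=65/2
iteration 3: select FKN,I (d=35/2, Q=-92); attach at lengths (4, 27/2); label the merged cluster FIKN
  updated: d(FIKN,S)=57/2
iteration 4: select FIKN,S (d=57/2); attach at lengths (57/4, 57/4); label the merged cluster FIKNS
final tree: ((((F:37/6,N:-19/6):19/2,K:10):4,I:27/2):57/4,S:57/4)
total length: 137/2

4,27/2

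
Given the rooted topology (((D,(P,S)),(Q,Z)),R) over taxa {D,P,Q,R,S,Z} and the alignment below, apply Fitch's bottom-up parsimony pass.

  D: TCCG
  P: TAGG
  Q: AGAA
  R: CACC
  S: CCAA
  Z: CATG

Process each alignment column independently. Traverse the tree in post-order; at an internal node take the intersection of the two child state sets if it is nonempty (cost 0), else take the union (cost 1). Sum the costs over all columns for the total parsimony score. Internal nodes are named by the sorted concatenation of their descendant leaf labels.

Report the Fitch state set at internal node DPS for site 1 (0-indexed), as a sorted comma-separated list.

C

[col 0] PS: children P:{T}, S:{C} ∪→ {C,T}; cost 1
[col 0] DPS: children D:{T}, PS:{C,T} ∩→ {T}; cost 0
[col 0] QZ: children Q:{A}, Z:{C} ∪→ {A,C}; cost 1
[col 0] DPQSZ: children DPS:{T}, QZ:{A,C} ∪→ {A,C,T}; cost 1
[col 0] DPQRSZ: children DPQSZ:{A,C,T}, R:{C} ∩→ {C}; cost 0
[col 1] PS: children P:{A}, S:{C} ∪→ {A,C}; cost 1
[col 1] DPS: children D:{C}, PS:{A,C} ∩→ {C}; cost 0
[col 1] QZ: children Q:{G}, Z:{A} ∪→ {A,G}; cost 1
[col 1] DPQSZ: children DPS:{C}, QZ:{A,G} ∪→ {A,C,G}; cost 1
[col 1] DPQRSZ: children DPQSZ:{A,C,G}, R:{A} ∩→ {A}; cost 0
[col 2] PS: children P:{G}, S:{A} ∪→ {A,G}; cost 1
[col 2] DPS: children D:{C}, PS:{A,G} ∪→ {A,C,G}; cost 1
[col 2] QZ: children Q:{A}, Z:{T} ∪→ {A,T}; cost 1
[col 2] DPQSZ: children DPS:{A,C,G}, QZ:{A,T} ∩→ {A}; cost 0
[col 2] DPQRSZ: children DPQSZ:{A}, R:{C} ∪→ {A,C}; cost 1
[col 3] PS: children P:{G}, S:{A} ∪→ {A,G}; cost 1
[col 3] DPS: children D:{G}, PS:{A,G} ∩→ {G}; cost 0
[col 3] QZ: children Q:{A}, Z:{G} ∪→ {A,G}; cost 1
[col 3] DPQSZ: children DPS:{G}, QZ:{A,G} ∩→ {G}; cost 0
[col 3] DPQRSZ: children DPQSZ:{G}, R:{C} ∪→ {C,G}; cost 1
per-site changes: [3, 3, 4, 3]; total = 13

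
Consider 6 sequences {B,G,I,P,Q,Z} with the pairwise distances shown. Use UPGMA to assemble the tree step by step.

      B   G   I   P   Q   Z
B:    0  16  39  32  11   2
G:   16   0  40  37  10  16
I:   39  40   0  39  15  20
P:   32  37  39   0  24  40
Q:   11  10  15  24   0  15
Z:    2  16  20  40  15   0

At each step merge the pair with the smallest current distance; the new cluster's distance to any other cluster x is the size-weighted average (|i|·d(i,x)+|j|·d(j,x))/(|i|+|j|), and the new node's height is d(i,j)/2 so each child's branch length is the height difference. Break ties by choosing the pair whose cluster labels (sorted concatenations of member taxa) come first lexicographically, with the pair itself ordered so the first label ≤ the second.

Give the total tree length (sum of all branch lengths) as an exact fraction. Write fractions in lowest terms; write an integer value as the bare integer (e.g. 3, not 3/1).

step 1: merge (B,Z) at d=2; branch lengths B→1, Z→1; new cluster BZ
  updated: d(BZ,G)=16, d(BZ,I)=59/2, d(BZ,P)=36, d(BZ,Q)=13
step 2: merge (G,Q) at d=10; branch lengths G→5, Q→5; new cluster GQ
  updated: d(BZ,GQ)=29/2, d(GQ,I)=55/2, d(GQ,P)=61/2
step 3: merge (BZ,GQ) at d=29/2; branch lengths BZ→25/4, GQ→9/4; new cluster BGQZ
  updated: d(BGQZ,I)=57/2, d(BGQZ,P)=133/4
step 4: merge (BGQZ,I) at d=57/2; branch lengths BGQZ→7, I→57/4; new cluster BGIQZ
  updated: d(BGIQZ,P)=172/5
step 5: merge (BGIQZ,P) at d=172/5; branch lengths BGIQZ→59/20, P→86/5; new cluster BGIPQZ
final tree: ((((B:1,Z:1):25/4,(G:5,Q:5):9/4):7,I:57/4):59/20,P:86/5)
total length: 619/10

619/10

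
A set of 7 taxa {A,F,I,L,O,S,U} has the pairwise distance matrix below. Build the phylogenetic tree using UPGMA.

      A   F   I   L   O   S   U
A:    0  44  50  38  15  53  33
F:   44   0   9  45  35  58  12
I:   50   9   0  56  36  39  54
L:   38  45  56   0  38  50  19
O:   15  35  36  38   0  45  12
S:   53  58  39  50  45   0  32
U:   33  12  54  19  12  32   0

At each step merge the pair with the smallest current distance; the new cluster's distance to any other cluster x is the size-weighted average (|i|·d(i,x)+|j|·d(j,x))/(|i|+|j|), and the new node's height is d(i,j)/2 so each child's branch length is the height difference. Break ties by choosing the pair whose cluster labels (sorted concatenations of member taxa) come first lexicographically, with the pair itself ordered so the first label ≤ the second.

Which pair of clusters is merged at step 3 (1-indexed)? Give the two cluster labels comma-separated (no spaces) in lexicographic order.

1. join F+I (d=9) ⇒ FI; edges |F|=9/2, |I|=9/2
  updated: d(A,FI)=47, d(FI,L)=101/2, d(FI,O)=71/2, d(FI,S)=97/2, d(FI,U)=33
2. join O+U (d=12) ⇒ OU; edges |O|=6, |U|=6
  updated: d(A,OU)=24, d(FI,OU)=137/4, d(L,OU)=57/2, d(OU,S)=77/2
3. join A+OU (d=24) ⇒ AOU; edges |A|=12, |OU|=6
  updated: d(AOU,FI)=77/2, d(AOU,L)=95/3, d(AOU,S)=130/3
4. join AOU+L (d=95/3) ⇒ ALOU; edges |AOU|=23/6, |L|=95/6
  updated: d(ALOU,FI)=83/2, d(ALOU,S)=45
5. join ALOU+FI (d=83/2) ⇒ AFILOU; edges |ALOU|=59/12, |FI|=65/4
  updated: d(AFILOU,S)=277/6
6. join AFILOU+S (d=277/6) ⇒ AFILOSU; edges |AFILOU|=7/3, |S|=277/12
final tree: ((((A:12,(O:6,U:6):6):23/6,L:95/6):59/12,(F:9/2,I:9/2):65/4):7/3,S:277/12)
total length: 421/4

A,OU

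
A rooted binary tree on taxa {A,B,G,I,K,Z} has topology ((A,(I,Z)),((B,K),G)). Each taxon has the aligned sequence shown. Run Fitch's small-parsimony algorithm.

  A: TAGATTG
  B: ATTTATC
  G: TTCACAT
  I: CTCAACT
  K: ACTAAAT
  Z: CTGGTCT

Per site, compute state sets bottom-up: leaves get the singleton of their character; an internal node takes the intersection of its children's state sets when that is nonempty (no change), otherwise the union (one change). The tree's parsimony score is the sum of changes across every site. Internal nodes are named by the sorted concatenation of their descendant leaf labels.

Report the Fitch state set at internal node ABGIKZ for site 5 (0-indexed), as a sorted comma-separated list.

A,C,T

site 0, node IZ: I={C} ∩ Z={C} → {C} (+0)
site 0, node AIZ: A={T} ∪ IZ={C} → {C,T} (+1)
site 0, node BK: B={A} ∩ K={A} → {A} (+0)
site 0, node BGK: BK={A} ∪ G={T} → {A,T} (+1)
site 0, node ABGIKZ: AIZ={C,T} ∩ BGK={A,T} → {T} (+0)
site 1, node IZ: I={T} ∩ Z={T} → {T} (+0)
site 1, node AIZ: A={A} ∪ IZ={T} → {A,T} (+1)
site 1, node BK: B={T} ∪ K={C} → {C,T} (+1)
site 1, node BGK: BK={C,T} ∩ G={T} → {T} (+0)
site 1, node ABGIKZ: AIZ={A,T} ∩ BGK={T} → {T} (+0)
site 2, node IZ: I={C} ∪ Z={G} → {C,G} (+1)
site 2, node AIZ: A={G} ∩ IZ={C,G} → {G} (+0)
site 2, node BK: B={T} ∩ K={T} → {T} (+0)
site 2, node BGK: BK={T} ∪ G={C} → {C,T} (+1)
site 2, node ABGIKZ: AIZ={G} ∪ BGK={C,T} → {C,G,T} (+1)
site 3, node IZ: I={A} ∪ Z={G} → {A,G} (+1)
site 3, node AIZ: A={A} ∩ IZ={A,G} → {A} (+0)
site 3, node BK: B={T} ∪ K={A} → {A,T} (+1)
site 3, node BGK: BK={A,T} ∩ G={A} → {A} (+0)
site 3, node ABGIKZ: AIZ={A} ∩ BGK={A} → {A} (+0)
site 4, node IZ: I={A} ∪ Z={T} → {A,T} (+1)
site 4, node AIZ: A={T} ∩ IZ={A,T} → {T} (+0)
site 4, node BK: B={A} ∩ K={A} → {A} (+0)
site 4, node BGK: BK={A} ∪ G={C} → {A,C} (+1)
site 4, node ABGIKZ: AIZ={T} ∪ BGK={A,C} → {A,C,T} (+1)
site 5, node IZ: I={C} ∩ Z={C} → {C} (+0)
site 5, node AIZ: A={T} ∪ IZ={C} → {C,T} (+1)
site 5, node BK: B={T} ∪ K={A} → {A,T} (+1)
site 5, node BGK: BK={A,T} ∩ G={A} → {A} (+0)
site 5, node ABGIKZ: AIZ={C,T} ∪ BGK={A} → {A,C,T} (+1)
site 6, node IZ: I={T} ∩ Z={T} → {T} (+0)
site 6, node AIZ: A={G} ∪ IZ={T} → {G,T} (+1)
site 6, node BK: B={C} ∪ K={T} → {C,T} (+1)
site 6, node BGK: BK={C,T} ∩ G={T} → {T} (+0)
site 6, node ABGIKZ: AIZ={G,T} ∩ BGK={T} → {T} (+0)
per-site changes: [2, 2, 3, 2, 3, 3, 2]; total = 17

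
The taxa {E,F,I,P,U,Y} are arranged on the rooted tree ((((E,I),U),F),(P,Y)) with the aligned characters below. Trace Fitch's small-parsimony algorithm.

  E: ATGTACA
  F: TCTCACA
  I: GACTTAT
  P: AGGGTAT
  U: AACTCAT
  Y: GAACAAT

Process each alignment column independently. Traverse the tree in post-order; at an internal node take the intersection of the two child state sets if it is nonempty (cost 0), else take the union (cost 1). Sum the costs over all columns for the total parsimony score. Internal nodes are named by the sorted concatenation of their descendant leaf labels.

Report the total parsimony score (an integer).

site 0, node EI: E={A} ∪ I={G} → {A,G} (+1)
site 0, node EIU: EI={A,G} ∩ U={A} → {A} (+0)
site 0, node EFIU: EIU={A} ∪ F={T} → {A,T} (+1)
site 0, node PY: P={A} ∪ Y={G} → {A,G} (+1)
site 0, node EFIPUY: EFIU={A,T} ∩ PY={A,G} → {A} (+0)
site 1, node EI: E={T} ∪ I={A} → {A,T} (+1)
site 1, node EIU: EI={A,T} ∩ U={A} → {A} (+0)
site 1, node EFIU: EIU={A} ∪ F={C} → {A,C} (+1)
site 1, node PY: P={G} ∪ Y={A} → {A,G} (+1)
site 1, node EFIPUY: EFIU={A,C} ∩ PY={A,G} → {A} (+0)
site 2, node EI: E={G} ∪ I={C} → {C,G} (+1)
site 2, node EIU: EI={C,G} ∩ U={C} → {C} (+0)
site 2, node EFIU: EIU={C} ∪ F={T} → {C,T} (+1)
site 2, node PY: P={G} ∪ Y={A} → {A,G} (+1)
site 2, node EFIPUY: EFIU={C,T} ∪ PY={A,G} → {A,C,G,T} (+1)
site 3, node EI: E={T} ∩ I={T} → {T} (+0)
site 3, node EIU: EI={T} ∩ U={T} → {T} (+0)
site 3, node EFIU: EIU={T} ∪ F={C} → {C,T} (+1)
site 3, node PY: P={G} ∪ Y={C} → {C,G} (+1)
site 3, node EFIPUY: EFIU={C,T} ∩ PY={C,G} → {C} (+0)
site 4, node EI: E={A} ∪ I={T} → {A,T} (+1)
site 4, node EIU: EI={A,T} ∪ U={C} → {A,C,T} (+1)
site 4, node EFIU: EIU={A,C,T} ∩ F={A} → {A} (+0)
site 4, node PY: P={T} ∪ Y={A} → {A,T} (+1)
site 4, node EFIPUY: EFIU={A} ∩ PY={A,T} → {A} (+0)
site 5, node EI: E={C} ∪ I={A} → {A,C} (+1)
site 5, node EIU: EI={A,C} ∩ U={A} → {A} (+0)
site 5, node EFIU: EIU={A} ∪ F={C} → {A,C} (+1)
site 5, node PY: P={A} ∩ Y={A} → {A} (+0)
site 5, node EFIPUY: EFIU={A,C} ∩ PY={A} → {A} (+0)
site 6, node EI: E={A} ∪ I={T} → {A,T} (+1)
site 6, node EIU: EI={A,T} ∩ U={T} → {T} (+0)
site 6, node EFIU: EIU={T} ∪ F={A} → {A,T} (+1)
site 6, node PY: P={T} ∩ Y={T} → {T} (+0)
site 6, node EFIPUY: EFIU={A,T} ∩ PY={T} → {T} (+0)
per-site changes: [3, 3, 4, 2, 3, 2, 2]; total = 19

19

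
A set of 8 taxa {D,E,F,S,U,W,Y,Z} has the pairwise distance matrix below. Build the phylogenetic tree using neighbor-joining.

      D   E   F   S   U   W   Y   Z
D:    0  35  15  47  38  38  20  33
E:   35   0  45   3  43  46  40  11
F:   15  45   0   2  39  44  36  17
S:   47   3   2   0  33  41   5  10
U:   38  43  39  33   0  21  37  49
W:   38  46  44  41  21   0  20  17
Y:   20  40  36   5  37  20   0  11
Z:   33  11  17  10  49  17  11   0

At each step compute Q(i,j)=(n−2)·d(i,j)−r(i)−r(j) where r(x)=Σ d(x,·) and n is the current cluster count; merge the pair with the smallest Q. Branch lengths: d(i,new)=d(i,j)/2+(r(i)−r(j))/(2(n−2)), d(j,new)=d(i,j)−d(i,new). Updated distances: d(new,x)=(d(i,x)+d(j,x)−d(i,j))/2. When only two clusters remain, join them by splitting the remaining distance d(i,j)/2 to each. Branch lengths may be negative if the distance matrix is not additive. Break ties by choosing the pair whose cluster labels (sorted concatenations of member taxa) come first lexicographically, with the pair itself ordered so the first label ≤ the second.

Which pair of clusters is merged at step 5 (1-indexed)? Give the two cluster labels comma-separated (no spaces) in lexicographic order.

DF,UW

step 1: merge (U,W) at d=21, Q=-361; branch lengths U→53/4, W→31/4; new cluster UW
  updated: d(D,UW)=55/2, d(E,UW)=34, d(F,UW)=31, d(S,UW)=53/2, d(UW,Y)=18, d(UW,Z)=45/2
step 2: merge (D,F) at d=15, Q=-497/2; branch lengths D→213/20, F→87/20; new cluster DF
  updated: d(DF,E)=65/2, d(DF,S)=17, d(DF,UW)=87/4, d(DF,Y)=41/2, d(DF,Z)=35/2
step 3: merge (E,S) at d=3, Q=-170; branch lengths E→71/8, S→-47/8; new cluster ES
  updated: d(DF,ES)=93/4, d(ES,UW)=115/4, d(ES,Y)=21, d(ES,Z)=9
step 4: merge (ES,Z) at d=9, Q=-115; branch lengths ES→49/6, Z→5/6; new cluster ESZ
  updated: d(DF,ESZ)=127/8, d(ESZ,UW)=169/8, d(ESZ,Y)=23/2
step 5: merge (DF,UW) at d=87/4, Q=-151/2; branch lengths DF→163/16, UW→185/16; new cluster DFUW
  updated: d(DFUW,ESZ)=61/8, d(DFUW,Y)=67/8
step 6: merge (DFUW,ESZ) at d=61/8, Q=-55/2; branch lengths DFUW→9/4, ESZ→43/8; new cluster DEFSUWZ
  updated: d(DEFSUWZ,Y)=49/8
step 7: merge (DEFSUWZ,Y) at d=49/8; branch lengths DEFSUWZ→49/16, Y→49/16; new cluster DEFSUWYZ
final tree: ((((D:213/20,F:87/20):163/16,(U:53/4,W:31/4):185/16):9/4,((E:71/8,S:-47/8):49/6,Z:5/6):43/8):49/16,Y:49/16)
total length: 167/2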